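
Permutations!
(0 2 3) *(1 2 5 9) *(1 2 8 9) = [5, 8, 3, 0, 4, 1, 6, 7, 9, 2] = (0 5 1 8 9 2 3)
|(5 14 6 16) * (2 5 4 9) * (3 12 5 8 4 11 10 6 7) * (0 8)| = |(0 8 4 9 2)(3 12 5 14 7)(6 16 11 10)| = 20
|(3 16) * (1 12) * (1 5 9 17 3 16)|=6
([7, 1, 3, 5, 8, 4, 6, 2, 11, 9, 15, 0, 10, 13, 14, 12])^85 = (0 4 2 11 5 7 8 3)(10 15 12)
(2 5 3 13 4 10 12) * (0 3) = [3, 1, 5, 13, 10, 0, 6, 7, 8, 9, 12, 11, 2, 4] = (0 3 13 4 10 12 2 5)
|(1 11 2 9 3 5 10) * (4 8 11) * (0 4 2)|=12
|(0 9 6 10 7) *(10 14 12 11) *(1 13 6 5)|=11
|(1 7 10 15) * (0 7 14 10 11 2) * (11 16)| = |(0 7 16 11 2)(1 14 10 15)| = 20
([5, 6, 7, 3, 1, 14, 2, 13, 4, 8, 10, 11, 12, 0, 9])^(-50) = [4, 0, 14, 3, 13, 1, 5, 9, 7, 2, 10, 11, 12, 8, 6]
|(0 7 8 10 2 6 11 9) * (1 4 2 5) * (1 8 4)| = 21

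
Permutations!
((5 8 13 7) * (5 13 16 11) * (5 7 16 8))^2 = (7 16)(11 13)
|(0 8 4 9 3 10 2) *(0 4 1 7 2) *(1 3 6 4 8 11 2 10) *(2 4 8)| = 10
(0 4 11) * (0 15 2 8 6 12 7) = (0 4 11 15 2 8 6 12 7) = [4, 1, 8, 3, 11, 5, 12, 0, 6, 9, 10, 15, 7, 13, 14, 2]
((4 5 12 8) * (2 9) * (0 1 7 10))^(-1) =((0 1 7 10)(2 9)(4 5 12 8))^(-1) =(0 10 7 1)(2 9)(4 8 12 5)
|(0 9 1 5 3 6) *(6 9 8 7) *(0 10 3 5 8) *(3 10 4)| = 7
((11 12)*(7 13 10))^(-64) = ((7 13 10)(11 12))^(-64) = (7 10 13)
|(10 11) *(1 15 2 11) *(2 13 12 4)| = |(1 15 13 12 4 2 11 10)| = 8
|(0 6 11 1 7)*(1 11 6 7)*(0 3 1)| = |(11)(0 7 3 1)| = 4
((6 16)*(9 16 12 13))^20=((6 12 13 9 16))^20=(16)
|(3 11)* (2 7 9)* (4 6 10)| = 6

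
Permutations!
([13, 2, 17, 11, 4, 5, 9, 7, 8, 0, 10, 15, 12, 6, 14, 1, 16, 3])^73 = [13, 2, 17, 11, 4, 5, 9, 7, 8, 0, 10, 15, 12, 6, 14, 1, 16, 3]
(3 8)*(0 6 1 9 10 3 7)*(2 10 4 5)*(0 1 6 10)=(0 10 3 8 7 1 9 4 5 2)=[10, 9, 0, 8, 5, 2, 6, 1, 7, 4, 3]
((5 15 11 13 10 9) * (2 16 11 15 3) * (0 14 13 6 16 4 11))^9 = (0 11 3 10)(2 9 14 6)(4 5 13 16)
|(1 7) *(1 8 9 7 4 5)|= |(1 4 5)(7 8 9)|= 3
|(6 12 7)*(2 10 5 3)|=|(2 10 5 3)(6 12 7)|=12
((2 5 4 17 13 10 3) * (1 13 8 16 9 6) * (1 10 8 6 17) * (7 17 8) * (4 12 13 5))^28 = (1 6 5 10 12 3 13 2 7 4 17)(8 16 9)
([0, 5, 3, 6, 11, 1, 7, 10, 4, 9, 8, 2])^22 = (2 4 10 6)(3 11 8 7)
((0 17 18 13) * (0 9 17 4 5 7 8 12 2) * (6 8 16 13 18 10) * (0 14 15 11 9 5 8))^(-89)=(18)(0 11 8 17 2 6 15 4 9 12 10 14)(5 13 16 7)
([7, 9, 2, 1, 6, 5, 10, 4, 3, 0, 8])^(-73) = [9, 3, 2, 8, 7, 5, 4, 0, 10, 1, 6]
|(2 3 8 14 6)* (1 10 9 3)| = 8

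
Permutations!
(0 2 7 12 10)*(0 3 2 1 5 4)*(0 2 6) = [1, 5, 7, 6, 2, 4, 0, 12, 8, 9, 3, 11, 10] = (0 1 5 4 2 7 12 10 3 6)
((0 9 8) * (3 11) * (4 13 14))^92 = ((0 9 8)(3 11)(4 13 14))^92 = (0 8 9)(4 14 13)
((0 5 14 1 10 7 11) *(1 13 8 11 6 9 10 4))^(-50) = (0 8 14)(5 11 13)(6 10)(7 9)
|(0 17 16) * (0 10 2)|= 5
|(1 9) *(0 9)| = 3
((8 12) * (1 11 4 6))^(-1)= ((1 11 4 6)(8 12))^(-1)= (1 6 4 11)(8 12)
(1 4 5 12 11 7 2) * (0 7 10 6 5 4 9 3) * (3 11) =(0 7 2 1 9 11 10 6 5 12 3) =[7, 9, 1, 0, 4, 12, 5, 2, 8, 11, 6, 10, 3]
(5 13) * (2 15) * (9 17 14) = (2 15)(5 13)(9 17 14) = [0, 1, 15, 3, 4, 13, 6, 7, 8, 17, 10, 11, 12, 5, 9, 2, 16, 14]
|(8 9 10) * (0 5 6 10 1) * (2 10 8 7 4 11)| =|(0 5 6 8 9 1)(2 10 7 4 11)| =30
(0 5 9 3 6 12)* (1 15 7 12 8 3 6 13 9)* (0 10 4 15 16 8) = (0 5 1 16 8 3 13 9 6)(4 15 7 12 10) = [5, 16, 2, 13, 15, 1, 0, 12, 3, 6, 4, 11, 10, 9, 14, 7, 8]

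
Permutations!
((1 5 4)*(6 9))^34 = (9)(1 5 4)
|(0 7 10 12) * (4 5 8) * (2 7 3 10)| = |(0 3 10 12)(2 7)(4 5 8)| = 12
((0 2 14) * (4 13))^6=(14)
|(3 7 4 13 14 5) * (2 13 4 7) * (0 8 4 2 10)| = |(0 8 4 2 13 14 5 3 10)| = 9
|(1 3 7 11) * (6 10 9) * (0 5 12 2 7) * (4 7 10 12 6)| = 12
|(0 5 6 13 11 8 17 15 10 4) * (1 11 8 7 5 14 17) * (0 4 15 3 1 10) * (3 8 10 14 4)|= |(0 4 3 1 11 7 5 6 13 10 15)(8 14 17)|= 33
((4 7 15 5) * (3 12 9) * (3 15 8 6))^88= (3 8 4 15 12 6 7 5 9)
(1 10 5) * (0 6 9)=[6, 10, 2, 3, 4, 1, 9, 7, 8, 0, 5]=(0 6 9)(1 10 5)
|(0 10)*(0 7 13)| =4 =|(0 10 7 13)|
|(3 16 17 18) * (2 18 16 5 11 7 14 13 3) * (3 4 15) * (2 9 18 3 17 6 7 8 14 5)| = 22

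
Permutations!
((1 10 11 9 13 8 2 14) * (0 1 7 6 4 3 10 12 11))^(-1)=((0 1 12 11 9 13 8 2 14 7 6 4 3 10))^(-1)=(0 10 3 4 6 7 14 2 8 13 9 11 12 1)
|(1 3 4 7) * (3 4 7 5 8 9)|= |(1 4 5 8 9 3 7)|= 7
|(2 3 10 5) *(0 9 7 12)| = 4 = |(0 9 7 12)(2 3 10 5)|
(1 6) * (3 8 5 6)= (1 3 8 5 6)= [0, 3, 2, 8, 4, 6, 1, 7, 5]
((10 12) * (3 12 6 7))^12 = (3 10 7 12 6)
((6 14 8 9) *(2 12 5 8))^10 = ((2 12 5 8 9 6 14))^10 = (2 8 14 5 6 12 9)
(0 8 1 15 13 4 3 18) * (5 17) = (0 8 1 15 13 4 3 18)(5 17) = [8, 15, 2, 18, 3, 17, 6, 7, 1, 9, 10, 11, 12, 4, 14, 13, 16, 5, 0]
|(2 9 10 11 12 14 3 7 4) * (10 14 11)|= 6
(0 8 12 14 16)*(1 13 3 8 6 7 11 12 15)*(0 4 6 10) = (0 10)(1 13 3 8 15)(4 6 7 11 12 14 16) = [10, 13, 2, 8, 6, 5, 7, 11, 15, 9, 0, 12, 14, 3, 16, 1, 4]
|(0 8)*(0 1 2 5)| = 5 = |(0 8 1 2 5)|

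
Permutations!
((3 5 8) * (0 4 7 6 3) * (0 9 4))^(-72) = ((3 5 8 9 4 7 6))^(-72) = (3 7 9 5 6 4 8)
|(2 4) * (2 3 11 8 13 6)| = 7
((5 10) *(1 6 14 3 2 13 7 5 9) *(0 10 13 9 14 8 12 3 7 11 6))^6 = (0 11 9 5 3 14 8)(1 13 2 7 12 10 6)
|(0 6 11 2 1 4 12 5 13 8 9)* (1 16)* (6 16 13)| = |(0 16 1 4 12 5 6 11 2 13 8 9)| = 12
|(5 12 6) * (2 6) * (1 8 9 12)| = 7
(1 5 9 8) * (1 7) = (1 5 9 8 7) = [0, 5, 2, 3, 4, 9, 6, 1, 7, 8]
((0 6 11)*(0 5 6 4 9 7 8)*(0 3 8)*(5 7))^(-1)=((0 4 9 5 6 11 7)(3 8))^(-1)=(0 7 11 6 5 9 4)(3 8)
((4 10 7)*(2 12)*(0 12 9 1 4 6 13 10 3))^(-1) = ((0 12 2 9 1 4 3)(6 13 10 7))^(-1) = (0 3 4 1 9 2 12)(6 7 10 13)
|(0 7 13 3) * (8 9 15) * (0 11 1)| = |(0 7 13 3 11 1)(8 9 15)| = 6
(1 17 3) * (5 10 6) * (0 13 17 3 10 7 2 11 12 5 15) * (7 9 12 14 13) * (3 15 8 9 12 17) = (0 7 2 11 14 13 3 1 15)(5 12)(6 8 9 17 10) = [7, 15, 11, 1, 4, 12, 8, 2, 9, 17, 6, 14, 5, 3, 13, 0, 16, 10]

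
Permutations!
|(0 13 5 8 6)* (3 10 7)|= 15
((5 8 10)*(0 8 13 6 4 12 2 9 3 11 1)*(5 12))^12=(13)(0 12 3)(1 10 9)(2 11 8)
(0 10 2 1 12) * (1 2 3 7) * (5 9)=[10, 12, 2, 7, 4, 9, 6, 1, 8, 5, 3, 11, 0]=(0 10 3 7 1 12)(5 9)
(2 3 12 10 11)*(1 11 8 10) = (1 11 2 3 12)(8 10) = [0, 11, 3, 12, 4, 5, 6, 7, 10, 9, 8, 2, 1]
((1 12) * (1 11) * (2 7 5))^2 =(1 11 12)(2 5 7) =((1 12 11)(2 7 5))^2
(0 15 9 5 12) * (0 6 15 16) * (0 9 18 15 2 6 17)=(0 16 9 5 12 17)(2 6)(15 18)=[16, 1, 6, 3, 4, 12, 2, 7, 8, 5, 10, 11, 17, 13, 14, 18, 9, 0, 15]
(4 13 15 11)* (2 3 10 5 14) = [0, 1, 3, 10, 13, 14, 6, 7, 8, 9, 5, 4, 12, 15, 2, 11] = (2 3 10 5 14)(4 13 15 11)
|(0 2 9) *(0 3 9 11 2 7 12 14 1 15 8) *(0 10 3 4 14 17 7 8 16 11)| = 12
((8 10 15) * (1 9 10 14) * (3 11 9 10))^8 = (1 8 10 14 15)(3 9 11)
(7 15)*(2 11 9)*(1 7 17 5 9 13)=(1 7 15 17 5 9 2 11 13)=[0, 7, 11, 3, 4, 9, 6, 15, 8, 2, 10, 13, 12, 1, 14, 17, 16, 5]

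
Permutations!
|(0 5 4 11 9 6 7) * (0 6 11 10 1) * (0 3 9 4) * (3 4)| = |(0 5)(1 4 10)(3 9 11)(6 7)| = 6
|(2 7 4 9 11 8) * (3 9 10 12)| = 9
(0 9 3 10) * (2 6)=(0 9 3 10)(2 6)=[9, 1, 6, 10, 4, 5, 2, 7, 8, 3, 0]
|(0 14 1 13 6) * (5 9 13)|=|(0 14 1 5 9 13 6)|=7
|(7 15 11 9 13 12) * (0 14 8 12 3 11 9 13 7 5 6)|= |(0 14 8 12 5 6)(3 11 13)(7 15 9)|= 6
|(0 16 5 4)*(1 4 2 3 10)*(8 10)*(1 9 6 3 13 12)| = |(0 16 5 2 13 12 1 4)(3 8 10 9 6)| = 40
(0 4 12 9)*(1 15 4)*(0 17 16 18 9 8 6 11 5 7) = (0 1 15 4 12 8 6 11 5 7)(9 17 16 18) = [1, 15, 2, 3, 12, 7, 11, 0, 6, 17, 10, 5, 8, 13, 14, 4, 18, 16, 9]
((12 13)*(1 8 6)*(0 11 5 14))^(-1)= ((0 11 5 14)(1 8 6)(12 13))^(-1)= (0 14 5 11)(1 6 8)(12 13)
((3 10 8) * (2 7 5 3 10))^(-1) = ((2 7 5 3)(8 10))^(-1) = (2 3 5 7)(8 10)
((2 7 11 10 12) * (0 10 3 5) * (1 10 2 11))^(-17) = (0 2 7 1 10 12 11 3 5) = ((0 2 7 1 10 12 11 3 5))^(-17)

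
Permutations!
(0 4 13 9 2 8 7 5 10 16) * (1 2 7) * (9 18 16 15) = (0 4 13 18 16)(1 2 8)(5 10 15 9 7) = [4, 2, 8, 3, 13, 10, 6, 5, 1, 7, 15, 11, 12, 18, 14, 9, 0, 17, 16]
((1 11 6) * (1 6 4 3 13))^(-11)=(1 13 3 4 11)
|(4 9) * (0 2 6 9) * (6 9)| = |(0 2 9 4)| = 4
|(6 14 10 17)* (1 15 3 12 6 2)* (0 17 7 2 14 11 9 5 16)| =15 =|(0 17 14 10 7 2 1 15 3 12 6 11 9 5 16)|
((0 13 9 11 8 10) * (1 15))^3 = ((0 13 9 11 8 10)(1 15))^3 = (0 11)(1 15)(8 13)(9 10)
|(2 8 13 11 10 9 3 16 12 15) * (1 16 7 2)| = |(1 16 12 15)(2 8 13 11 10 9 3 7)| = 8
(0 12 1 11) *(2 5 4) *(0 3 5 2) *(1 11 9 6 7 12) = [1, 9, 2, 5, 0, 4, 7, 12, 8, 6, 10, 3, 11] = (0 1 9 6 7 12 11 3 5 4)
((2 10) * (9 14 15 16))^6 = ((2 10)(9 14 15 16))^6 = (9 15)(14 16)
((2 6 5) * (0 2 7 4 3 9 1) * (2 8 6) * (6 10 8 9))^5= (0 1 9)(8 10)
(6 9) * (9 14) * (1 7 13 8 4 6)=[0, 7, 2, 3, 6, 5, 14, 13, 4, 1, 10, 11, 12, 8, 9]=(1 7 13 8 4 6 14 9)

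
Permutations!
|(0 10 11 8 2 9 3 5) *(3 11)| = |(0 10 3 5)(2 9 11 8)| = 4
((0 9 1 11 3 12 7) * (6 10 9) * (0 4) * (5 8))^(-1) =((0 6 10 9 1 11 3 12 7 4)(5 8))^(-1) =(0 4 7 12 3 11 1 9 10 6)(5 8)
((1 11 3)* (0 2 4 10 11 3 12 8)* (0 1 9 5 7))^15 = (0 10 8 9)(1 5 2 11)(3 7 4 12)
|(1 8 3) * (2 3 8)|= 3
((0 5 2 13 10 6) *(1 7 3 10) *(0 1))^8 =((0 5 2 13)(1 7 3 10 6))^8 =(13)(1 10 7 6 3)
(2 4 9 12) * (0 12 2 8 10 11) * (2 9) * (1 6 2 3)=[12, 6, 4, 1, 3, 5, 2, 7, 10, 9, 11, 0, 8]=(0 12 8 10 11)(1 6 2 4 3)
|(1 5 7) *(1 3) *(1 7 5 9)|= 2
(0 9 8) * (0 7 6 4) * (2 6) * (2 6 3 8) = (0 9 2 3 8 7 6 4) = [9, 1, 3, 8, 0, 5, 4, 6, 7, 2]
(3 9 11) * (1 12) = (1 12)(3 9 11) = [0, 12, 2, 9, 4, 5, 6, 7, 8, 11, 10, 3, 1]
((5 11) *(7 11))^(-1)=(5 11 7)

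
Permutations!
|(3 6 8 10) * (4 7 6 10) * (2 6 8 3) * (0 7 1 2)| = |(0 7 8 4 1 2 6 3 10)| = 9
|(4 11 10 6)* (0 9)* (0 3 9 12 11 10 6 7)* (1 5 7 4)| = 14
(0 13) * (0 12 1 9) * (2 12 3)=[13, 9, 12, 2, 4, 5, 6, 7, 8, 0, 10, 11, 1, 3]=(0 13 3 2 12 1 9)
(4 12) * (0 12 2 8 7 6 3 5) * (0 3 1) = (0 12 4 2 8 7 6 1)(3 5) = [12, 0, 8, 5, 2, 3, 1, 6, 7, 9, 10, 11, 4]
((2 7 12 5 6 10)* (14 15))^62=((2 7 12 5 6 10)(14 15))^62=(15)(2 12 6)(5 10 7)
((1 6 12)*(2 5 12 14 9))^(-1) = (1 12 5 2 9 14 6) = ((1 6 14 9 2 5 12))^(-1)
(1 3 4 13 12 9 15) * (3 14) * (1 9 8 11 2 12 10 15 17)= (1 14 3 4 13 10 15 9 17)(2 12 8 11)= [0, 14, 12, 4, 13, 5, 6, 7, 11, 17, 15, 2, 8, 10, 3, 9, 16, 1]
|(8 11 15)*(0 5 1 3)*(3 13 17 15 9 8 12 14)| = |(0 5 1 13 17 15 12 14 3)(8 11 9)| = 9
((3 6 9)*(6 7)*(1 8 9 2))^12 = ((1 8 9 3 7 6 2))^12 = (1 6 3 8 2 7 9)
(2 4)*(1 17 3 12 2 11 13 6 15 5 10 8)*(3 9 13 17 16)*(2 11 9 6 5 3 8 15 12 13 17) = (1 16 8)(2 4 9 17 6 12 11)(3 13 5 10 15) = [0, 16, 4, 13, 9, 10, 12, 7, 1, 17, 15, 2, 11, 5, 14, 3, 8, 6]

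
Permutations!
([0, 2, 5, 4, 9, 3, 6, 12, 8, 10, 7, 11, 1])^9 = (12)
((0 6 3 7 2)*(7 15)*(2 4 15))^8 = (4 7 15)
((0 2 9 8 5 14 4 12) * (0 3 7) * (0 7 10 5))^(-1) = ((0 2 9 8)(3 10 5 14 4 12))^(-1) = (0 8 9 2)(3 12 4 14 5 10)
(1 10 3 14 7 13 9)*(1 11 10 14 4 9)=(1 14 7 13)(3 4 9 11 10)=[0, 14, 2, 4, 9, 5, 6, 13, 8, 11, 3, 10, 12, 1, 7]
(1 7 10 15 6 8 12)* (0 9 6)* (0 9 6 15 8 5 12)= (0 6 5 12 1 7 10 8)(9 15)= [6, 7, 2, 3, 4, 12, 5, 10, 0, 15, 8, 11, 1, 13, 14, 9]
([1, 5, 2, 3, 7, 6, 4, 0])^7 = (0 1 5 6 4 7)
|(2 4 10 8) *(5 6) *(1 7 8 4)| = 4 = |(1 7 8 2)(4 10)(5 6)|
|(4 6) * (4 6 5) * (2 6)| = 2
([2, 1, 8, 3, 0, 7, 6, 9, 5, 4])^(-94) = (0 7 2 9 8 4 5)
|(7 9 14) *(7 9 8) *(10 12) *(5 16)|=2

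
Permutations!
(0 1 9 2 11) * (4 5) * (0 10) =(0 1 9 2 11 10)(4 5) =[1, 9, 11, 3, 5, 4, 6, 7, 8, 2, 0, 10]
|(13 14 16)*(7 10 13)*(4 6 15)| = 15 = |(4 6 15)(7 10 13 14 16)|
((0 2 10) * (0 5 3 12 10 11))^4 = (12)(0 2 11)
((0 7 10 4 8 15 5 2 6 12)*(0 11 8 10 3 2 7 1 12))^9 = (0 2 7 15 11 1 6 3 5 8 12)(4 10)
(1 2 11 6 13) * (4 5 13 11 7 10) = [0, 2, 7, 3, 5, 13, 11, 10, 8, 9, 4, 6, 12, 1] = (1 2 7 10 4 5 13)(6 11)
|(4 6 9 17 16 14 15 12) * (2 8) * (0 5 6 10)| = 22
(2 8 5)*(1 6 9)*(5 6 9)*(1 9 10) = (1 10)(2 8 6 5) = [0, 10, 8, 3, 4, 2, 5, 7, 6, 9, 1]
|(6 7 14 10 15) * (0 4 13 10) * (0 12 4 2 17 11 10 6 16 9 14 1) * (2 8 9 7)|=16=|(0 8 9 14 12 4 13 6 2 17 11 10 15 16 7 1)|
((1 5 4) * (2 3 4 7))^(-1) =(1 4 3 2 7 5)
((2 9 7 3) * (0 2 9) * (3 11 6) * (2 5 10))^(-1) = ((0 5 10 2)(3 9 7 11 6))^(-1) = (0 2 10 5)(3 6 11 7 9)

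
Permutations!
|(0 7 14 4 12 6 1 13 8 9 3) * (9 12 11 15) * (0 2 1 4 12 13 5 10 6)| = 20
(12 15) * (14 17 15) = (12 14 17 15) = [0, 1, 2, 3, 4, 5, 6, 7, 8, 9, 10, 11, 14, 13, 17, 12, 16, 15]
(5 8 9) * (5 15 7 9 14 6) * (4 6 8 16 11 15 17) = (4 6 5 16 11 15 7 9 17)(8 14) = [0, 1, 2, 3, 6, 16, 5, 9, 14, 17, 10, 15, 12, 13, 8, 7, 11, 4]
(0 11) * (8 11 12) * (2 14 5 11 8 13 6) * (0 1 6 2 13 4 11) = (0 12 4 11 1 6 13 2 14 5) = [12, 6, 14, 3, 11, 0, 13, 7, 8, 9, 10, 1, 4, 2, 5]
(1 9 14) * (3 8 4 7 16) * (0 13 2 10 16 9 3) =(0 13 2 10 16)(1 3 8 4 7 9 14) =[13, 3, 10, 8, 7, 5, 6, 9, 4, 14, 16, 11, 12, 2, 1, 15, 0]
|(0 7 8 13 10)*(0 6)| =6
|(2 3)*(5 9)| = 2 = |(2 3)(5 9)|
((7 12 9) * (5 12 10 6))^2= (5 9 10)(6 12 7)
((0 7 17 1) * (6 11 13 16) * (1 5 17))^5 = ((0 7 1)(5 17)(6 11 13 16))^5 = (0 1 7)(5 17)(6 11 13 16)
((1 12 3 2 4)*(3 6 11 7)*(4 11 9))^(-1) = (1 4 9 6 12)(2 3 7 11)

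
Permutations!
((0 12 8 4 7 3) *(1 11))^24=((0 12 8 4 7 3)(1 11))^24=(12)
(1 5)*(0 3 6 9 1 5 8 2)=(0 3 6 9 1 8 2)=[3, 8, 0, 6, 4, 5, 9, 7, 2, 1]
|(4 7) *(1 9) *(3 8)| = 2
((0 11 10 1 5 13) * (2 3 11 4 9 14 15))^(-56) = ((0 4 9 14 15 2 3 11 10 1 5 13))^(-56) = (0 15 10)(1 4 2)(3 5 9)(11 13 14)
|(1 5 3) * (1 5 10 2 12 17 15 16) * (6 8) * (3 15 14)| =|(1 10 2 12 17 14 3 5 15 16)(6 8)| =10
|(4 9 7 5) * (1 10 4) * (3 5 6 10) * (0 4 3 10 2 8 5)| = |(0 4 9 7 6 2 8 5 1 10 3)| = 11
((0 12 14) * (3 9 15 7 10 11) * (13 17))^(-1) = (0 14 12)(3 11 10 7 15 9)(13 17)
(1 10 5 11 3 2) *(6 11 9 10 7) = (1 7 6 11 3 2)(5 9 10) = [0, 7, 1, 2, 4, 9, 11, 6, 8, 10, 5, 3]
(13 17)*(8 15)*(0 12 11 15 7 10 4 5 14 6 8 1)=(0 12 11 15 1)(4 5 14 6 8 7 10)(13 17)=[12, 0, 2, 3, 5, 14, 8, 10, 7, 9, 4, 15, 11, 17, 6, 1, 16, 13]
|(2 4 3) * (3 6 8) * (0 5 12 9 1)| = |(0 5 12 9 1)(2 4 6 8 3)| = 5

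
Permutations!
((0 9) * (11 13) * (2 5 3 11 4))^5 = (0 9)(2 4 13 11 3 5)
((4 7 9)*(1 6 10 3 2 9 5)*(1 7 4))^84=(10)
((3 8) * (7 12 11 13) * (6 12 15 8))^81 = (3 6 12 11 13 7 15 8)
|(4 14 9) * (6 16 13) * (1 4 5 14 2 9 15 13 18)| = 11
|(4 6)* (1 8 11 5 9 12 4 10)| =|(1 8 11 5 9 12 4 6 10)| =9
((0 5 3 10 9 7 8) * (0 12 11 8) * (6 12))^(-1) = (0 7 9 10 3 5)(6 8 11 12)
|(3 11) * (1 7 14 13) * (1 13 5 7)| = 6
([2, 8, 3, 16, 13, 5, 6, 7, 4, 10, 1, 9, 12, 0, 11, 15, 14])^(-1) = (0 13 4 8 1 10 9 11 14 16 3 2)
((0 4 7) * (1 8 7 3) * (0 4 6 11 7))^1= (0 6 11 7 4 3 1 8)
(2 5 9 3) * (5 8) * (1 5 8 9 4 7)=(1 5 4 7)(2 9 3)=[0, 5, 9, 2, 7, 4, 6, 1, 8, 3]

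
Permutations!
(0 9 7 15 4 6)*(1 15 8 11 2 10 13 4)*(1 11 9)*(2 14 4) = (0 1 15 11 14 4 6)(2 10 13)(7 8 9) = [1, 15, 10, 3, 6, 5, 0, 8, 9, 7, 13, 14, 12, 2, 4, 11]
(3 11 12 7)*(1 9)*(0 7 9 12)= (0 7 3 11)(1 12 9)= [7, 12, 2, 11, 4, 5, 6, 3, 8, 1, 10, 0, 9]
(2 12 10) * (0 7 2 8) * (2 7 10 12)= (12)(0 10 8)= [10, 1, 2, 3, 4, 5, 6, 7, 0, 9, 8, 11, 12]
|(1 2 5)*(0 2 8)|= 5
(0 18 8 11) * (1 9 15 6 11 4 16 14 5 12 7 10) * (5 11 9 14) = [18, 14, 2, 3, 16, 12, 9, 10, 4, 15, 1, 0, 7, 13, 11, 6, 5, 17, 8] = (0 18 8 4 16 5 12 7 10 1 14 11)(6 9 15)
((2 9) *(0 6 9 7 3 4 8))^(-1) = ((0 6 9 2 7 3 4 8))^(-1) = (0 8 4 3 7 2 9 6)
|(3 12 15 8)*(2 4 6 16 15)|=|(2 4 6 16 15 8 3 12)|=8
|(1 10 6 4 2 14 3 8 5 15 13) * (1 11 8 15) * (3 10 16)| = 40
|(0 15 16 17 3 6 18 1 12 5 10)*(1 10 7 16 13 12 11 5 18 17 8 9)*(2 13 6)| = |(0 15 6 17 3 2 13 12 18 10)(1 11 5 7 16 8 9)| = 70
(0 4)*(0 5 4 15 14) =(0 15 14)(4 5) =[15, 1, 2, 3, 5, 4, 6, 7, 8, 9, 10, 11, 12, 13, 0, 14]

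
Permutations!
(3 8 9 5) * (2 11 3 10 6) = [0, 1, 11, 8, 4, 10, 2, 7, 9, 5, 6, 3] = (2 11 3 8 9 5 10 6)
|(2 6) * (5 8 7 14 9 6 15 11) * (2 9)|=14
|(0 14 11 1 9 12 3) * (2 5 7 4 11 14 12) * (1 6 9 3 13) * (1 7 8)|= 13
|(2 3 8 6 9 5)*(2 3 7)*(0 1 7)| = |(0 1 7 2)(3 8 6 9 5)| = 20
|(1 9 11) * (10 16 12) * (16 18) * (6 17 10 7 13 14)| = |(1 9 11)(6 17 10 18 16 12 7 13 14)| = 9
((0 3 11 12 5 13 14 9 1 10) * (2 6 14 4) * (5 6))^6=((0 3 11 12 6 14 9 1 10)(2 5 13 4))^6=(0 9 12)(1 6 3)(2 13)(4 5)(10 14 11)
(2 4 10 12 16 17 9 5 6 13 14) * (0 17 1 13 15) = (0 17 9 5 6 15)(1 13 14 2 4 10 12 16) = [17, 13, 4, 3, 10, 6, 15, 7, 8, 5, 12, 11, 16, 14, 2, 0, 1, 9]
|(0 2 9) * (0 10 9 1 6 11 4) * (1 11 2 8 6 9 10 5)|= |(0 8 6 2 11 4)(1 9 5)|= 6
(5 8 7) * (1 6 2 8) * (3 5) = (1 6 2 8 7 3 5) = [0, 6, 8, 5, 4, 1, 2, 3, 7]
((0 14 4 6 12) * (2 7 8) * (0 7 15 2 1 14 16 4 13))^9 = ((0 16 4 6 12 7 8 1 14 13)(2 15))^9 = (0 13 14 1 8 7 12 6 4 16)(2 15)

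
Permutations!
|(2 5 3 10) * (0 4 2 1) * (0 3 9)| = 15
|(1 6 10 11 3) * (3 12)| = |(1 6 10 11 12 3)| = 6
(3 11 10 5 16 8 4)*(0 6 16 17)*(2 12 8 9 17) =[6, 1, 12, 11, 3, 2, 16, 7, 4, 17, 5, 10, 8, 13, 14, 15, 9, 0] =(0 6 16 9 17)(2 12 8 4 3 11 10 5)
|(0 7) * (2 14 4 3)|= |(0 7)(2 14 4 3)|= 4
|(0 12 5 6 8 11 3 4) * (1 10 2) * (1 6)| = 11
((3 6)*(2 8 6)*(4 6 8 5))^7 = (8)(2 4 3 5 6)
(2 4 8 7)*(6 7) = (2 4 8 6 7) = [0, 1, 4, 3, 8, 5, 7, 2, 6]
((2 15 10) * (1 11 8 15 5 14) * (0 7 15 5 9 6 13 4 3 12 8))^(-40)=((0 7 15 10 2 9 6 13 4 3 12 8 5 14 1 11))^(-40)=(0 4)(1 6)(2 5)(3 7)(8 10)(9 14)(11 13)(12 15)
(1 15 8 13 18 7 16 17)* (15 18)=(1 18 7 16 17)(8 13 15)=[0, 18, 2, 3, 4, 5, 6, 16, 13, 9, 10, 11, 12, 15, 14, 8, 17, 1, 7]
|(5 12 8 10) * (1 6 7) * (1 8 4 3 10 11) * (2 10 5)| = |(1 6 7 8 11)(2 10)(3 5 12 4)| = 20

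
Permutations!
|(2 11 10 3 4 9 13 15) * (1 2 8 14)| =11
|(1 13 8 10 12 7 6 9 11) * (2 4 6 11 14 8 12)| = |(1 13 12 7 11)(2 4 6 9 14 8 10)| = 35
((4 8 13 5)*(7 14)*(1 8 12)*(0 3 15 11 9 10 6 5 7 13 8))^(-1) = ((0 3 15 11 9 10 6 5 4 12 1)(7 14 13))^(-1) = (0 1 12 4 5 6 10 9 11 15 3)(7 13 14)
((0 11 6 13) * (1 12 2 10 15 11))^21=(0 2 11)(1 10 6)(12 15 13)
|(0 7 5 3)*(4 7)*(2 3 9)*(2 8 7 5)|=|(0 4 5 9 8 7 2 3)|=8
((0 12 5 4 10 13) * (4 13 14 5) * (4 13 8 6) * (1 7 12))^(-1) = ((0 1 7 12 13)(4 10 14 5 8 6))^(-1) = (0 13 12 7 1)(4 6 8 5 14 10)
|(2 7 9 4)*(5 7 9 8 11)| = |(2 9 4)(5 7 8 11)| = 12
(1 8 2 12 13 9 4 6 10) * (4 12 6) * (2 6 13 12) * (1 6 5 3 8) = [0, 1, 13, 8, 4, 3, 10, 7, 5, 2, 6, 11, 12, 9] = (2 13 9)(3 8 5)(6 10)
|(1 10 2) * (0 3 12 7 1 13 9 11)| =|(0 3 12 7 1 10 2 13 9 11)| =10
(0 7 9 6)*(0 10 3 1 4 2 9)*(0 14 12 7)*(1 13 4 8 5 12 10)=(1 8 5 12 7 14 10 3 13 4 2 9 6)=[0, 8, 9, 13, 2, 12, 1, 14, 5, 6, 3, 11, 7, 4, 10]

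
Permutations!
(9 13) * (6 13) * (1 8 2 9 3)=(1 8 2 9 6 13 3)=[0, 8, 9, 1, 4, 5, 13, 7, 2, 6, 10, 11, 12, 3]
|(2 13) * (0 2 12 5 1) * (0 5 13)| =2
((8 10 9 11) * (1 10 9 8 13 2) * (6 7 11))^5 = (1 7 10 11 8 13 9 2 6)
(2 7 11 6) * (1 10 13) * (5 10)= (1 5 10 13)(2 7 11 6)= [0, 5, 7, 3, 4, 10, 2, 11, 8, 9, 13, 6, 12, 1]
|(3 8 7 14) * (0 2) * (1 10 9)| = 12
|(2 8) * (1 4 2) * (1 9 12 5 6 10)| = 9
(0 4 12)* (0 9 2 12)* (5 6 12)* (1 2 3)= (0 4)(1 2 5 6 12 9 3)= [4, 2, 5, 1, 0, 6, 12, 7, 8, 3, 10, 11, 9]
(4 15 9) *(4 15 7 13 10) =(4 7 13 10)(9 15) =[0, 1, 2, 3, 7, 5, 6, 13, 8, 15, 4, 11, 12, 10, 14, 9]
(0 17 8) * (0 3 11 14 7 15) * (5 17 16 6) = (0 16 6 5 17 8 3 11 14 7 15) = [16, 1, 2, 11, 4, 17, 5, 15, 3, 9, 10, 14, 12, 13, 7, 0, 6, 8]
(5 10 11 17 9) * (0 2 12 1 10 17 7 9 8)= (0 2 12 1 10 11 7 9 5 17 8)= [2, 10, 12, 3, 4, 17, 6, 9, 0, 5, 11, 7, 1, 13, 14, 15, 16, 8]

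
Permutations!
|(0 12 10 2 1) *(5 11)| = 10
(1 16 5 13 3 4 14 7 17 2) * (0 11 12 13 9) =(0 11 12 13 3 4 14 7 17 2 1 16 5 9) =[11, 16, 1, 4, 14, 9, 6, 17, 8, 0, 10, 12, 13, 3, 7, 15, 5, 2]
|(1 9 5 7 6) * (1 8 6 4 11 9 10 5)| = |(1 10 5 7 4 11 9)(6 8)| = 14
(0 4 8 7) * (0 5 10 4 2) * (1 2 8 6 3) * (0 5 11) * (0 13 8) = [0, 2, 5, 1, 6, 10, 3, 11, 7, 9, 4, 13, 12, 8] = (1 2 5 10 4 6 3)(7 11 13 8)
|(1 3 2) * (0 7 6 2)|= 6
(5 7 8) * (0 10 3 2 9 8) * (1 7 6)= [10, 7, 9, 2, 4, 6, 1, 0, 5, 8, 3]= (0 10 3 2 9 8 5 6 1 7)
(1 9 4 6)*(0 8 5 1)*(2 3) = (0 8 5 1 9 4 6)(2 3) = [8, 9, 3, 2, 6, 1, 0, 7, 5, 4]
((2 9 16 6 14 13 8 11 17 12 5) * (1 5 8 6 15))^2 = (1 2 16)(5 9 15)(6 13 14)(8 17)(11 12)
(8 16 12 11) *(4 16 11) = [0, 1, 2, 3, 16, 5, 6, 7, 11, 9, 10, 8, 4, 13, 14, 15, 12] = (4 16 12)(8 11)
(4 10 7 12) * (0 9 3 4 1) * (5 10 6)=(0 9 3 4 6 5 10 7 12 1)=[9, 0, 2, 4, 6, 10, 5, 12, 8, 3, 7, 11, 1]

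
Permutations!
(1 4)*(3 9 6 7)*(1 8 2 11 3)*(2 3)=(1 4 8 3 9 6 7)(2 11)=[0, 4, 11, 9, 8, 5, 7, 1, 3, 6, 10, 2]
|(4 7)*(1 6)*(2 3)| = |(1 6)(2 3)(4 7)| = 2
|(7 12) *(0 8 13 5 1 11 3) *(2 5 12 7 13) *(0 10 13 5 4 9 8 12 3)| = 60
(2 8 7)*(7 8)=(8)(2 7)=[0, 1, 7, 3, 4, 5, 6, 2, 8]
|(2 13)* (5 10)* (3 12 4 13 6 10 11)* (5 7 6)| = 21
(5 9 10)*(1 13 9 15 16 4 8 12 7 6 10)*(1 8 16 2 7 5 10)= [0, 13, 7, 3, 16, 15, 1, 6, 12, 8, 10, 11, 5, 9, 14, 2, 4]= (1 13 9 8 12 5 15 2 7 6)(4 16)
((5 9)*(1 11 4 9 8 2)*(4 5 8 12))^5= (1 9 5 2 4 11 8 12)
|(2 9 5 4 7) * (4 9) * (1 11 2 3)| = |(1 11 2 4 7 3)(5 9)| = 6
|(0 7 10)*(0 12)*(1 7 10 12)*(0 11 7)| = |(0 10 1)(7 12 11)| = 3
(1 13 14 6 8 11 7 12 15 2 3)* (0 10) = [10, 13, 3, 1, 4, 5, 8, 12, 11, 9, 0, 7, 15, 14, 6, 2] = (0 10)(1 13 14 6 8 11 7 12 15 2 3)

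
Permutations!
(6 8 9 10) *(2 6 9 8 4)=[0, 1, 6, 3, 2, 5, 4, 7, 8, 10, 9]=(2 6 4)(9 10)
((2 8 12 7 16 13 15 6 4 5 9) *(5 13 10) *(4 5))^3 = ((2 8 12 7 16 10 4 13 15 6 5 9))^3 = (2 7 4 6)(5 8 16 13)(9 12 10 15)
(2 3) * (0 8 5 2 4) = (0 8 5 2 3 4) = [8, 1, 3, 4, 0, 2, 6, 7, 5]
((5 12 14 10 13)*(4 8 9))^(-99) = ((4 8 9)(5 12 14 10 13))^(-99) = (5 12 14 10 13)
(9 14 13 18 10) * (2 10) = (2 10 9 14 13 18) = [0, 1, 10, 3, 4, 5, 6, 7, 8, 14, 9, 11, 12, 18, 13, 15, 16, 17, 2]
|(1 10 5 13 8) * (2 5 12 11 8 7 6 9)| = 30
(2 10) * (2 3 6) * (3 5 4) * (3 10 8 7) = (2 8 7 3 6)(4 10 5) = [0, 1, 8, 6, 10, 4, 2, 3, 7, 9, 5]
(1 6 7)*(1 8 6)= (6 7 8)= [0, 1, 2, 3, 4, 5, 7, 8, 6]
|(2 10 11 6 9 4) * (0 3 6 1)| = 9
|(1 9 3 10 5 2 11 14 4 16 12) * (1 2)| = 30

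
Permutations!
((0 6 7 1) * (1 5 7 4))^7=(0 1 4 6)(5 7)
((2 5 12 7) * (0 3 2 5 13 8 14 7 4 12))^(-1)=(0 5 7 14 8 13 2 3)(4 12)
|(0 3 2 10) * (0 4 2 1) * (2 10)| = |(0 3 1)(4 10)| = 6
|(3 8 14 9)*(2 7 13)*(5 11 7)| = 20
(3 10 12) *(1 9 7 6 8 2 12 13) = (1 9 7 6 8 2 12 3 10 13) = [0, 9, 12, 10, 4, 5, 8, 6, 2, 7, 13, 11, 3, 1]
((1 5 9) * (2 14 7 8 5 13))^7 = (1 9 5 8 7 14 2 13)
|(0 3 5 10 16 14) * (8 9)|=|(0 3 5 10 16 14)(8 9)|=6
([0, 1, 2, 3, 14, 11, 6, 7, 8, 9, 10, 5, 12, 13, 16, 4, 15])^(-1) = (4 15 16 14)(5 11)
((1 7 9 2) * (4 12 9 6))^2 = ((1 7 6 4 12 9 2))^2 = (1 6 12 2 7 4 9)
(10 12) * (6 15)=(6 15)(10 12)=[0, 1, 2, 3, 4, 5, 15, 7, 8, 9, 12, 11, 10, 13, 14, 6]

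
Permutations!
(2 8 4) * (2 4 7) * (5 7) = [0, 1, 8, 3, 4, 7, 6, 2, 5] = (2 8 5 7)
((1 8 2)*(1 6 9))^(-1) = ((1 8 2 6 9))^(-1) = (1 9 6 2 8)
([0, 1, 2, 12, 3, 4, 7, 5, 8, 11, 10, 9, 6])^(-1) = [0, 1, 2, 4, 5, 7, 12, 6, 8, 11, 10, 9, 3]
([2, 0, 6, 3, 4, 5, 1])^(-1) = (0 1 6 2)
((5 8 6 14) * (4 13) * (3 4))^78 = ((3 4 13)(5 8 6 14))^78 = (5 6)(8 14)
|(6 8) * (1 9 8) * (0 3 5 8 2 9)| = |(0 3 5 8 6 1)(2 9)| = 6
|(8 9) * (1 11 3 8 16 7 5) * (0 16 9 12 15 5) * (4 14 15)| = 9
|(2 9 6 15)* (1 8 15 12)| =|(1 8 15 2 9 6 12)| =7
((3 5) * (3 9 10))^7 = (3 10 9 5)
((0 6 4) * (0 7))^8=((0 6 4 7))^8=(7)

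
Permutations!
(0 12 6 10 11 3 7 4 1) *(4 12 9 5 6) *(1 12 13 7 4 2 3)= (0 9 5 6 10 11 1)(2 3 4 12)(7 13)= [9, 0, 3, 4, 12, 6, 10, 13, 8, 5, 11, 1, 2, 7]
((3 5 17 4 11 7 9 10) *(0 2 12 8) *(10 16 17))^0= ((0 2 12 8)(3 5 10)(4 11 7 9 16 17))^0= (17)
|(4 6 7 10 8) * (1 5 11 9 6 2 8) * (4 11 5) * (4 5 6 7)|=10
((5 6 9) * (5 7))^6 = ((5 6 9 7))^6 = (5 9)(6 7)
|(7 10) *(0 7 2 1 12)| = |(0 7 10 2 1 12)| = 6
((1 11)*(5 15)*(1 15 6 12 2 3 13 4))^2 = ((1 11 15 5 6 12 2 3 13 4))^2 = (1 15 6 2 13)(3 4 11 5 12)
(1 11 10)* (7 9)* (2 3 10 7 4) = (1 11 7 9 4 2 3 10) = [0, 11, 3, 10, 2, 5, 6, 9, 8, 4, 1, 7]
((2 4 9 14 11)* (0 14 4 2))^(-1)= ((0 14 11)(4 9))^(-1)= (0 11 14)(4 9)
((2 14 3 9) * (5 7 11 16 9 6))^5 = (2 7 14 11 3 16 6 9 5)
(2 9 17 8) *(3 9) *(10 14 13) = (2 3 9 17 8)(10 14 13) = [0, 1, 3, 9, 4, 5, 6, 7, 2, 17, 14, 11, 12, 10, 13, 15, 16, 8]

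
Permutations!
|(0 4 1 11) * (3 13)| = |(0 4 1 11)(3 13)| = 4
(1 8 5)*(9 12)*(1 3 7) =(1 8 5 3 7)(9 12) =[0, 8, 2, 7, 4, 3, 6, 1, 5, 12, 10, 11, 9]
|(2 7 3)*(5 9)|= 6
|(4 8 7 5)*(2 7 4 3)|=4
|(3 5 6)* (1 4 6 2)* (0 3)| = |(0 3 5 2 1 4 6)| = 7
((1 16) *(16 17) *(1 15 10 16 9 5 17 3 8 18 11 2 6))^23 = (1 8 11 6 3 18 2)(5 9 17)(10 15 16)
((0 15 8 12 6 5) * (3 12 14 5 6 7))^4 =((0 15 8 14 5)(3 12 7))^4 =(0 5 14 8 15)(3 12 7)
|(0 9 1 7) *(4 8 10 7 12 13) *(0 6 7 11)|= |(0 9 1 12 13 4 8 10 11)(6 7)|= 18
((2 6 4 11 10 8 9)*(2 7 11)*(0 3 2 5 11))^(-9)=(0 2 4 11 8 7 3 6 5 10 9)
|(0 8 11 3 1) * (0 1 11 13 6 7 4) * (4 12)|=14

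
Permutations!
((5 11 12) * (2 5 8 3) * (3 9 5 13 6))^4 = ((2 13 6 3)(5 11 12 8 9))^4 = (13)(5 9 8 12 11)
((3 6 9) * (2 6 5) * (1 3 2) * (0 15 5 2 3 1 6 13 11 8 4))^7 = (0 13 6 4 2 5 8 3 15 11 9) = ((0 15 5 6 9 3 2 13 11 8 4))^7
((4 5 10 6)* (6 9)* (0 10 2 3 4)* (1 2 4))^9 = (0 10 9 6)(4 5) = ((0 10 9 6)(1 2 3)(4 5))^9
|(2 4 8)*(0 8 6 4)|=6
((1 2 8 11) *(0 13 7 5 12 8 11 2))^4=(0 12 1 5 11 7 2 13 8)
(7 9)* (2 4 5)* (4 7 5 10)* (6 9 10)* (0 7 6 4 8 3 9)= (0 7 10 8 3 9 5 2 6)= [7, 1, 6, 9, 4, 2, 0, 10, 3, 5, 8]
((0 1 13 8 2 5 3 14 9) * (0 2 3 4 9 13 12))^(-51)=((0 1 12)(2 5 4 9)(3 14 13 8))^(-51)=(2 5 4 9)(3 14 13 8)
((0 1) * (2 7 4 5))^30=(2 4)(5 7)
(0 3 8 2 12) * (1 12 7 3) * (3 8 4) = (0 1 12)(2 7 8)(3 4) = [1, 12, 7, 4, 3, 5, 6, 8, 2, 9, 10, 11, 0]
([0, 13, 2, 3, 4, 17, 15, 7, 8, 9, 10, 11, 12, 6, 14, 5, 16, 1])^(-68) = (1 5 6)(13 17 15)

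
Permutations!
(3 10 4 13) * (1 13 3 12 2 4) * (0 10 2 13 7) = (0 10 1 7)(2 4 3)(12 13) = [10, 7, 4, 2, 3, 5, 6, 0, 8, 9, 1, 11, 13, 12]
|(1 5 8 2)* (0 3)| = |(0 3)(1 5 8 2)| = 4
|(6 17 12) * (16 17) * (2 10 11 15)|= |(2 10 11 15)(6 16 17 12)|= 4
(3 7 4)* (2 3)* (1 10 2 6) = [0, 10, 3, 7, 6, 5, 1, 4, 8, 9, 2] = (1 10 2 3 7 4 6)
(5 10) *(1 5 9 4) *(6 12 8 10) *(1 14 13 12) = (1 5 6)(4 14 13 12 8 10 9) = [0, 5, 2, 3, 14, 6, 1, 7, 10, 4, 9, 11, 8, 12, 13]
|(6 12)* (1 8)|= 2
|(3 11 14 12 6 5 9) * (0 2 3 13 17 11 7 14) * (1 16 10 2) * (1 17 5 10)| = |(0 17 11)(1 16)(2 3 7 14 12 6 10)(5 9 13)| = 42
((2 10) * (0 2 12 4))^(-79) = ((0 2 10 12 4))^(-79) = (0 2 10 12 4)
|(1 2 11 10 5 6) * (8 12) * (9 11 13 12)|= 10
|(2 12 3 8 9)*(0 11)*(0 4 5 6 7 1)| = |(0 11 4 5 6 7 1)(2 12 3 8 9)| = 35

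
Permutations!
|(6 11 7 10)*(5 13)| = 4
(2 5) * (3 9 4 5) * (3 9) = (2 9 4 5) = [0, 1, 9, 3, 5, 2, 6, 7, 8, 4]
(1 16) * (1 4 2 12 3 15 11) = (1 16 4 2 12 3 15 11) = [0, 16, 12, 15, 2, 5, 6, 7, 8, 9, 10, 1, 3, 13, 14, 11, 4]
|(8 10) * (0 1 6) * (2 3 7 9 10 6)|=|(0 1 2 3 7 9 10 8 6)|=9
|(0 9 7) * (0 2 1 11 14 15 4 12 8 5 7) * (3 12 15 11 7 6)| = 30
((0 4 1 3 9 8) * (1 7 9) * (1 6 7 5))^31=((0 4 5 1 3 6 7 9 8))^31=(0 3 8 1 9 5 7 4 6)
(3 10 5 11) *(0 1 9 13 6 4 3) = (0 1 9 13 6 4 3 10 5 11) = [1, 9, 2, 10, 3, 11, 4, 7, 8, 13, 5, 0, 12, 6]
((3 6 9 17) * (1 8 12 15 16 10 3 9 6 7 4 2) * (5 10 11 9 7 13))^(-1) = (1 2 4 7 17 9 11 16 15 12 8)(3 10 5 13)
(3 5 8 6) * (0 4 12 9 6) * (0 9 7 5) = [4, 1, 2, 0, 12, 8, 3, 5, 9, 6, 10, 11, 7] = (0 4 12 7 5 8 9 6 3)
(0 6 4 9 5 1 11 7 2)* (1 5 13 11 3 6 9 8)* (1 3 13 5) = (0 9 5 1 13 11 7 2)(3 6 4 8) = [9, 13, 0, 6, 8, 1, 4, 2, 3, 5, 10, 7, 12, 11]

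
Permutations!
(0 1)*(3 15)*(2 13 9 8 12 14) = (0 1)(2 13 9 8 12 14)(3 15) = [1, 0, 13, 15, 4, 5, 6, 7, 12, 8, 10, 11, 14, 9, 2, 3]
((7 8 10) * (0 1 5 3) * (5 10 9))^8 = ((0 1 10 7 8 9 5 3))^8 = (10)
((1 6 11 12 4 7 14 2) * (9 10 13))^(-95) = (1 6 11 12 4 7 14 2)(9 10 13)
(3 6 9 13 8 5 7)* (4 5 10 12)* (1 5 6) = (1 5 7 3)(4 6 9 13 8 10 12) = [0, 5, 2, 1, 6, 7, 9, 3, 10, 13, 12, 11, 4, 8]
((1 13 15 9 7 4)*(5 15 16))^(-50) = (1 7 15 16)(4 9 5 13)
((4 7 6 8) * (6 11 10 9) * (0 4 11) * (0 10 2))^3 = (0 10 8)(2 7 6)(4 9 11)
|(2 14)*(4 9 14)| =4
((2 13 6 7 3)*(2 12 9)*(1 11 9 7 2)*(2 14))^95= (1 9 11)(2 14 6 13)(3 7 12)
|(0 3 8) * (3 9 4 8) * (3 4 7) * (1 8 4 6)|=7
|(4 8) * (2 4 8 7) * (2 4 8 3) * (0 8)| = 4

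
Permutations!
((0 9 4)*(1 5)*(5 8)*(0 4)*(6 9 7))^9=((0 7 6 9)(1 8 5))^9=(0 7 6 9)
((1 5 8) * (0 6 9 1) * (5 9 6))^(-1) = (0 8 5)(1 9)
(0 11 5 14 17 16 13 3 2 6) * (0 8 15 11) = [0, 1, 6, 2, 4, 14, 8, 7, 15, 9, 10, 5, 12, 3, 17, 11, 13, 16] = (2 6 8 15 11 5 14 17 16 13 3)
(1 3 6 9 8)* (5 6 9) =(1 3 9 8)(5 6) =[0, 3, 2, 9, 4, 6, 5, 7, 1, 8]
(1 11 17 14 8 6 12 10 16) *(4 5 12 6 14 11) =[0, 4, 2, 3, 5, 12, 6, 7, 14, 9, 16, 17, 10, 13, 8, 15, 1, 11] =(1 4 5 12 10 16)(8 14)(11 17)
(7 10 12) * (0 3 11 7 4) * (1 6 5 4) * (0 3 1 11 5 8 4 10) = [1, 6, 2, 5, 3, 10, 8, 0, 4, 9, 12, 7, 11] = (0 1 6 8 4 3 5 10 12 11 7)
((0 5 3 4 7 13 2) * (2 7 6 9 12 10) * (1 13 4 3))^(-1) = ((0 5 1 13 7 4 6 9 12 10 2))^(-1) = (0 2 10 12 9 6 4 7 13 1 5)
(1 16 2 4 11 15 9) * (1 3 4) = (1 16 2)(3 4 11 15 9) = [0, 16, 1, 4, 11, 5, 6, 7, 8, 3, 10, 15, 12, 13, 14, 9, 2]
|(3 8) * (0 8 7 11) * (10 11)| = |(0 8 3 7 10 11)| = 6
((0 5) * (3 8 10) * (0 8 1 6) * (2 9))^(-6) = (0 5 8 10 3 1 6)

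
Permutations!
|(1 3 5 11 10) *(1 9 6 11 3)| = 4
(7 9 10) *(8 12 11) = (7 9 10)(8 12 11) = [0, 1, 2, 3, 4, 5, 6, 9, 12, 10, 7, 8, 11]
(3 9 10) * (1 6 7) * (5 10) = (1 6 7)(3 9 5 10) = [0, 6, 2, 9, 4, 10, 7, 1, 8, 5, 3]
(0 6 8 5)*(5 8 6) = (8)(0 5) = [5, 1, 2, 3, 4, 0, 6, 7, 8]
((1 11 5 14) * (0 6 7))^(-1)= ((0 6 7)(1 11 5 14))^(-1)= (0 7 6)(1 14 5 11)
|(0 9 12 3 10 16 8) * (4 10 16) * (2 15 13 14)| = 12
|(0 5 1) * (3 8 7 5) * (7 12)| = 7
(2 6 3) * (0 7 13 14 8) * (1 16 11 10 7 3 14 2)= (0 3 1 16 11 10 7 13 2 6 14 8)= [3, 16, 6, 1, 4, 5, 14, 13, 0, 9, 7, 10, 12, 2, 8, 15, 11]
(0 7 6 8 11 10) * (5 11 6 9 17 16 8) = (0 7 9 17 16 8 6 5 11 10) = [7, 1, 2, 3, 4, 11, 5, 9, 6, 17, 0, 10, 12, 13, 14, 15, 8, 16]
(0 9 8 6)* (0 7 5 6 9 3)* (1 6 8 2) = (0 3)(1 6 7 5 8 9 2) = [3, 6, 1, 0, 4, 8, 7, 5, 9, 2]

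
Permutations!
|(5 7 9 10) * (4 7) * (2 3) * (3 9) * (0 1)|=14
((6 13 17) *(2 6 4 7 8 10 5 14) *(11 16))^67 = (2 10 4 6 5 7 13 14 8 17)(11 16)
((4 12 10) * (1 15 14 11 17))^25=(17)(4 12 10)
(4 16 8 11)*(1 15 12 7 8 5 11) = (1 15 12 7 8)(4 16 5 11) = [0, 15, 2, 3, 16, 11, 6, 8, 1, 9, 10, 4, 7, 13, 14, 12, 5]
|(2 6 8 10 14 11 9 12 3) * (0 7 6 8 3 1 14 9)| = 12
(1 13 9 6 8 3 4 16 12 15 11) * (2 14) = [0, 13, 14, 4, 16, 5, 8, 7, 3, 6, 10, 1, 15, 9, 2, 11, 12] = (1 13 9 6 8 3 4 16 12 15 11)(2 14)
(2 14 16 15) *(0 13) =(0 13)(2 14 16 15) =[13, 1, 14, 3, 4, 5, 6, 7, 8, 9, 10, 11, 12, 0, 16, 2, 15]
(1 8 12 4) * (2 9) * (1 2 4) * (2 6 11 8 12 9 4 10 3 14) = (1 12)(2 4 6 11 8 9 10 3 14) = [0, 12, 4, 14, 6, 5, 11, 7, 9, 10, 3, 8, 1, 13, 2]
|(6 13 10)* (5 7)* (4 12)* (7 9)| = 6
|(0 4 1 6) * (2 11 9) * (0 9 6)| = |(0 4 1)(2 11 6 9)| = 12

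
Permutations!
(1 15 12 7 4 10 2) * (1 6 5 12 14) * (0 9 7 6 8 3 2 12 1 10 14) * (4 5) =(0 9 7 5 1 15)(2 8 3)(4 14 10 12 6) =[9, 15, 8, 2, 14, 1, 4, 5, 3, 7, 12, 11, 6, 13, 10, 0]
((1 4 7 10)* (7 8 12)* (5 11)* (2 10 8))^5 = ((1 4 2 10)(5 11)(7 8 12))^5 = (1 4 2 10)(5 11)(7 12 8)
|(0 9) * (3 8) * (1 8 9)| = |(0 1 8 3 9)| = 5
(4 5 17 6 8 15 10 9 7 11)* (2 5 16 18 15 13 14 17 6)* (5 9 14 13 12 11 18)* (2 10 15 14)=(2 9 7 18 14 17 10)(4 16 5 6 8 12 11)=[0, 1, 9, 3, 16, 6, 8, 18, 12, 7, 2, 4, 11, 13, 17, 15, 5, 10, 14]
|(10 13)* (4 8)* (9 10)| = 6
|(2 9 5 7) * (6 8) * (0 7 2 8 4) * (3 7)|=|(0 3 7 8 6 4)(2 9 5)|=6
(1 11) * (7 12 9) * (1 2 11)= [0, 1, 11, 3, 4, 5, 6, 12, 8, 7, 10, 2, 9]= (2 11)(7 12 9)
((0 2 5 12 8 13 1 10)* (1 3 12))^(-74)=(0 2 5 1 10)(3 8)(12 13)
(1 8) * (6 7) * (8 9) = (1 9 8)(6 7) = [0, 9, 2, 3, 4, 5, 7, 6, 1, 8]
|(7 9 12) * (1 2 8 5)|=12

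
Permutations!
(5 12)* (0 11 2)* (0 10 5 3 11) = (2 10 5 12 3 11) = [0, 1, 10, 11, 4, 12, 6, 7, 8, 9, 5, 2, 3]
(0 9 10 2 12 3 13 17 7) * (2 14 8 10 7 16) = (0 9 7)(2 12 3 13 17 16)(8 10 14) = [9, 1, 12, 13, 4, 5, 6, 0, 10, 7, 14, 11, 3, 17, 8, 15, 2, 16]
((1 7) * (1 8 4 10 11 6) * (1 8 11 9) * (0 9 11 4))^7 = (0 6 10 7 9 8 11 4 1)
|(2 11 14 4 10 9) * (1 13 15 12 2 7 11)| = 30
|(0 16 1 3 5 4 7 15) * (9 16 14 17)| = |(0 14 17 9 16 1 3 5 4 7 15)| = 11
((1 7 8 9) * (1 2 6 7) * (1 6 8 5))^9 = ((1 6 7 5)(2 8 9))^9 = (9)(1 6 7 5)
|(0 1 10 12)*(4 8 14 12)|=7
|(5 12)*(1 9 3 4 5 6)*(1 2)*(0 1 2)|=8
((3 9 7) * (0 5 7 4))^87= ((0 5 7 3 9 4))^87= (0 3)(4 7)(5 9)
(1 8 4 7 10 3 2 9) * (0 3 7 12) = (0 3 2 9 1 8 4 12)(7 10) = [3, 8, 9, 2, 12, 5, 6, 10, 4, 1, 7, 11, 0]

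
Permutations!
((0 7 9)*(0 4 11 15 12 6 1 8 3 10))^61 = (0 7 9 4 11 15 12 6 1 8 3 10) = ((0 7 9 4 11 15 12 6 1 8 3 10))^61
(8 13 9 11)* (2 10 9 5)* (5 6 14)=[0, 1, 10, 3, 4, 2, 14, 7, 13, 11, 9, 8, 12, 6, 5]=(2 10 9 11 8 13 6 14 5)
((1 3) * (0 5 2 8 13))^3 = (0 8 5 13 2)(1 3)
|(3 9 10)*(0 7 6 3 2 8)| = |(0 7 6 3 9 10 2 8)| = 8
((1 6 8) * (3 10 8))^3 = ((1 6 3 10 8))^3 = (1 10 6 8 3)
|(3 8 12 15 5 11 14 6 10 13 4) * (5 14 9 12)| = 12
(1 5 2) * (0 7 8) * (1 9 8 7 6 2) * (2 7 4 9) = (0 6 7 4 9 8)(1 5) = [6, 5, 2, 3, 9, 1, 7, 4, 0, 8]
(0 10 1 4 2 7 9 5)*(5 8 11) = (0 10 1 4 2 7 9 8 11 5) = [10, 4, 7, 3, 2, 0, 6, 9, 11, 8, 1, 5]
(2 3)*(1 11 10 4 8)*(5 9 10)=(1 11 5 9 10 4 8)(2 3)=[0, 11, 3, 2, 8, 9, 6, 7, 1, 10, 4, 5]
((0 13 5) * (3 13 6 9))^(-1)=(0 5 13 3 9 6)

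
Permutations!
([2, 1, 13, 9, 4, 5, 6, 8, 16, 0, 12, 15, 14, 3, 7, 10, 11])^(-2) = [3, 1, 9, 2, 4, 5, 6, 12, 14, 13, 11, 8, 15, 0, 10, 16, 7]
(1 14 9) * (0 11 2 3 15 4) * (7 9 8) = (0 11 2 3 15 4)(1 14 8 7 9) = [11, 14, 3, 15, 0, 5, 6, 9, 7, 1, 10, 2, 12, 13, 8, 4]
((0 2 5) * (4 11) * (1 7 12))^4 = ((0 2 5)(1 7 12)(4 11))^4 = (0 2 5)(1 7 12)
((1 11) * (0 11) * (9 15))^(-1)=(0 1 11)(9 15)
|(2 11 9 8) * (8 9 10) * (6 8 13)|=|(2 11 10 13 6 8)|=6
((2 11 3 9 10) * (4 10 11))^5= ((2 4 10)(3 9 11))^5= (2 10 4)(3 11 9)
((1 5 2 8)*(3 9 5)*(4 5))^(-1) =((1 3 9 4 5 2 8))^(-1) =(1 8 2 5 4 9 3)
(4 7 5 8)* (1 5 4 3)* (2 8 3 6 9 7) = (1 5 3)(2 8 6 9 7 4) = [0, 5, 8, 1, 2, 3, 9, 4, 6, 7]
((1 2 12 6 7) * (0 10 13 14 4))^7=(0 13 4 10 14)(1 12 7 2 6)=((0 10 13 14 4)(1 2 12 6 7))^7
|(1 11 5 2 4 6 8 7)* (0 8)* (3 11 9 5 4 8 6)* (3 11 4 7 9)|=|(0 6)(1 3 4 11 7)(2 8 9 5)|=20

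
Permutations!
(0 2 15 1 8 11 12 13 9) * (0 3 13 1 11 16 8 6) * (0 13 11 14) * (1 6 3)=[2, 3, 15, 11, 4, 5, 13, 7, 16, 1, 10, 12, 6, 9, 0, 14, 8]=(0 2 15 14)(1 3 11 12 6 13 9)(8 16)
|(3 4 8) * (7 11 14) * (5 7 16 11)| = |(3 4 8)(5 7)(11 14 16)| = 6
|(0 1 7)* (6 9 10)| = 3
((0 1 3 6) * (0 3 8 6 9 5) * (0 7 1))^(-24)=((1 8 6 3 9 5 7))^(-24)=(1 9 8 5 6 7 3)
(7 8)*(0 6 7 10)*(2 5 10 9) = (0 6 7 8 9 2 5 10) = [6, 1, 5, 3, 4, 10, 7, 8, 9, 2, 0]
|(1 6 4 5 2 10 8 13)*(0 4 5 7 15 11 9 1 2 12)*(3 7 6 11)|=|(0 4 6 5 12)(1 11 9)(2 10 8 13)(3 7 15)|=60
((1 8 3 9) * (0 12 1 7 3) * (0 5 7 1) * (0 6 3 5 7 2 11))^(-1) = (0 11 2 5 7 8 1 9 3 6 12)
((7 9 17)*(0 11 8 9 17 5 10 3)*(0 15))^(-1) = (0 15 3 10 5 9 8 11)(7 17)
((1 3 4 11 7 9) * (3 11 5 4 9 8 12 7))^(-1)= ((1 11 3 9)(4 5)(7 8 12))^(-1)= (1 9 3 11)(4 5)(7 12 8)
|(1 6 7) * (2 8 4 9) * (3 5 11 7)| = |(1 6 3 5 11 7)(2 8 4 9)| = 12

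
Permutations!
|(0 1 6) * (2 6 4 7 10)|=7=|(0 1 4 7 10 2 6)|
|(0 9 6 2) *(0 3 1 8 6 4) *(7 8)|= |(0 9 4)(1 7 8 6 2 3)|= 6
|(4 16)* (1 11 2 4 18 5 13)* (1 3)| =9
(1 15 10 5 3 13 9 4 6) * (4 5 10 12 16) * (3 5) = (1 15 12 16 4 6)(3 13 9) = [0, 15, 2, 13, 6, 5, 1, 7, 8, 3, 10, 11, 16, 9, 14, 12, 4]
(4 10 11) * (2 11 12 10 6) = (2 11 4 6)(10 12) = [0, 1, 11, 3, 6, 5, 2, 7, 8, 9, 12, 4, 10]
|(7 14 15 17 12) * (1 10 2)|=15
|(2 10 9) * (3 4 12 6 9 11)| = 8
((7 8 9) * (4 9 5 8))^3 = ((4 9 7)(5 8))^3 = (9)(5 8)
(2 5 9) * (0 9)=(0 9 2 5)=[9, 1, 5, 3, 4, 0, 6, 7, 8, 2]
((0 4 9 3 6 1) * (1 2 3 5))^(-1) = (0 1 5 9 4)(2 6 3)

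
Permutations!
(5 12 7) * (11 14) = (5 12 7)(11 14) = [0, 1, 2, 3, 4, 12, 6, 5, 8, 9, 10, 14, 7, 13, 11]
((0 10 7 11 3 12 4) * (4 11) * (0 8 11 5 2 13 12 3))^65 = (0 11 8 4 7 10)(2 13 12 5)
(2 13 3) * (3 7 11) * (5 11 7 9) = (2 13 9 5 11 3) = [0, 1, 13, 2, 4, 11, 6, 7, 8, 5, 10, 3, 12, 9]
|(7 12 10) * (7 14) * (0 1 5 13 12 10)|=15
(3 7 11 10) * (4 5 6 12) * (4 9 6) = (3 7 11 10)(4 5)(6 12 9) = [0, 1, 2, 7, 5, 4, 12, 11, 8, 6, 3, 10, 9]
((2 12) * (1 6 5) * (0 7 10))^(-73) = (0 10 7)(1 5 6)(2 12)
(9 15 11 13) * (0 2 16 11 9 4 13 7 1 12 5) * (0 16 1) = [2, 12, 1, 3, 13, 16, 6, 0, 8, 15, 10, 7, 5, 4, 14, 9, 11] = (0 2 1 12 5 16 11 7)(4 13)(9 15)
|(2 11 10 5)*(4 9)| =4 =|(2 11 10 5)(4 9)|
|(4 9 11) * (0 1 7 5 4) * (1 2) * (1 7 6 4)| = |(0 2 7 5 1 6 4 9 11)| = 9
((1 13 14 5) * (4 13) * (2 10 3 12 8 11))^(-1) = ((1 4 13 14 5)(2 10 3 12 8 11))^(-1) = (1 5 14 13 4)(2 11 8 12 3 10)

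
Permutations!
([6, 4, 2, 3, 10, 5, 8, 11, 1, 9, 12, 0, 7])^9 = (12)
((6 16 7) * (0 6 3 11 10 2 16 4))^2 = ((0 6 4)(2 16 7 3 11 10))^2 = (0 4 6)(2 7 11)(3 10 16)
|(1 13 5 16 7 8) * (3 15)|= |(1 13 5 16 7 8)(3 15)|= 6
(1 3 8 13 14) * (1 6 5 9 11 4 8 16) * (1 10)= [0, 3, 2, 16, 8, 9, 5, 7, 13, 11, 1, 4, 12, 14, 6, 15, 10]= (1 3 16 10)(4 8 13 14 6 5 9 11)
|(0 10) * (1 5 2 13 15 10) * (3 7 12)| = |(0 1 5 2 13 15 10)(3 7 12)| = 21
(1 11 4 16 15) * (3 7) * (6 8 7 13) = (1 11 4 16 15)(3 13 6 8 7) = [0, 11, 2, 13, 16, 5, 8, 3, 7, 9, 10, 4, 12, 6, 14, 1, 15]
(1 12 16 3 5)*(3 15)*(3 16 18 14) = (1 12 18 14 3 5)(15 16) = [0, 12, 2, 5, 4, 1, 6, 7, 8, 9, 10, 11, 18, 13, 3, 16, 15, 17, 14]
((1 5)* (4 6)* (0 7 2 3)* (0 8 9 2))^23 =((0 7)(1 5)(2 3 8 9)(4 6))^23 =(0 7)(1 5)(2 9 8 3)(4 6)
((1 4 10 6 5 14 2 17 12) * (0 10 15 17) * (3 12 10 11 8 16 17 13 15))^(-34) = ((0 11 8 16 17 10 6 5 14 2)(1 4 3 12)(13 15))^(-34) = (0 6 8 14 17)(1 3)(2 10 11 5 16)(4 12)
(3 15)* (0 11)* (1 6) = [11, 6, 2, 15, 4, 5, 1, 7, 8, 9, 10, 0, 12, 13, 14, 3] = (0 11)(1 6)(3 15)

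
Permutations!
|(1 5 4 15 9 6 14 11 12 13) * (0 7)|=10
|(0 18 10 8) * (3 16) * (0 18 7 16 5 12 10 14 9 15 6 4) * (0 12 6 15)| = 13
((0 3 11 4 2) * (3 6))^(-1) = (0 2 4 11 3 6)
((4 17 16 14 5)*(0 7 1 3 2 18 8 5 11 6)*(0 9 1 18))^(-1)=((0 7 18 8 5 4 17 16 14 11 6 9 1 3 2))^(-1)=(0 2 3 1 9 6 11 14 16 17 4 5 8 18 7)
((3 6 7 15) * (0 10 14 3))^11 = ((0 10 14 3 6 7 15))^11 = (0 6 10 7 14 15 3)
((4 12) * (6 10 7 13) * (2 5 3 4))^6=(2 5 3 4 12)(6 7)(10 13)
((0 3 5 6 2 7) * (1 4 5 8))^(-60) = (0 1 6)(2 3 4)(5 7 8)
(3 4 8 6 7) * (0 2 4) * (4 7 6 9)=(0 2 7 3)(4 8 9)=[2, 1, 7, 0, 8, 5, 6, 3, 9, 4]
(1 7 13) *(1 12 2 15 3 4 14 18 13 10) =(1 7 10)(2 15 3 4 14 18 13 12) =[0, 7, 15, 4, 14, 5, 6, 10, 8, 9, 1, 11, 2, 12, 18, 3, 16, 17, 13]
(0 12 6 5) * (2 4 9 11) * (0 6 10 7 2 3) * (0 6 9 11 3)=[12, 1, 4, 6, 11, 9, 5, 2, 8, 3, 7, 0, 10]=(0 12 10 7 2 4 11)(3 6 5 9)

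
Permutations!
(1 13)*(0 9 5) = (0 9 5)(1 13) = [9, 13, 2, 3, 4, 0, 6, 7, 8, 5, 10, 11, 12, 1]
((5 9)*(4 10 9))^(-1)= (4 5 9 10)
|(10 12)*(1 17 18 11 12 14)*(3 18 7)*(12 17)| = |(1 12 10 14)(3 18 11 17 7)| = 20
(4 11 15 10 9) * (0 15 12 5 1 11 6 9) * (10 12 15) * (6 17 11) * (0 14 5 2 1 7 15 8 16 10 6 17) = [6, 17, 1, 3, 0, 7, 9, 15, 16, 4, 14, 8, 2, 13, 5, 12, 10, 11] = (0 6 9 4)(1 17 11 8 16 10 14 5 7 15 12 2)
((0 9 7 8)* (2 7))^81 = ((0 9 2 7 8))^81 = (0 9 2 7 8)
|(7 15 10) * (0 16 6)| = |(0 16 6)(7 15 10)| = 3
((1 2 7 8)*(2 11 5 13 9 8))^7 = ((1 11 5 13 9 8)(2 7))^7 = (1 11 5 13 9 8)(2 7)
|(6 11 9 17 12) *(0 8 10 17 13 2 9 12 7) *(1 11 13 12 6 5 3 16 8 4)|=16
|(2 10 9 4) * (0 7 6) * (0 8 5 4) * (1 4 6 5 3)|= |(0 7 5 6 8 3 1 4 2 10 9)|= 11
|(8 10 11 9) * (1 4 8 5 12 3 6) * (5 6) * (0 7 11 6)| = 60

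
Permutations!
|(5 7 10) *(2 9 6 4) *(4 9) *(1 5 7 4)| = |(1 5 4 2)(6 9)(7 10)| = 4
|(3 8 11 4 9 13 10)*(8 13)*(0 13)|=4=|(0 13 10 3)(4 9 8 11)|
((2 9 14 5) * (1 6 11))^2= ((1 6 11)(2 9 14 5))^2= (1 11 6)(2 14)(5 9)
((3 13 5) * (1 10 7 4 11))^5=(3 5 13)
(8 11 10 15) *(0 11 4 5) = (0 11 10 15 8 4 5) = [11, 1, 2, 3, 5, 0, 6, 7, 4, 9, 15, 10, 12, 13, 14, 8]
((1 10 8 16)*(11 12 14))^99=(1 16 8 10)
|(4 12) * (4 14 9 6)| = 5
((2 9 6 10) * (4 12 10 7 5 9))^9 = ((2 4 12 10)(5 9 6 7))^9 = (2 4 12 10)(5 9 6 7)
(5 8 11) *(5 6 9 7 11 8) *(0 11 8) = [11, 1, 2, 3, 4, 5, 9, 8, 0, 7, 10, 6] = (0 11 6 9 7 8)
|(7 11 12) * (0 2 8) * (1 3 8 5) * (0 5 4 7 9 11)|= 12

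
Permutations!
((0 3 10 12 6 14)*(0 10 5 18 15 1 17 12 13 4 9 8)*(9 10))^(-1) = (0 8 9 14 6 12 17 1 15 18 5 3)(4 13 10)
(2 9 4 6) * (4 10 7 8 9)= (2 4 6)(7 8 9 10)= [0, 1, 4, 3, 6, 5, 2, 8, 9, 10, 7]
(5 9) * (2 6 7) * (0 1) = [1, 0, 6, 3, 4, 9, 7, 2, 8, 5] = (0 1)(2 6 7)(5 9)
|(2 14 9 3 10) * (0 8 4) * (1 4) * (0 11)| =5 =|(0 8 1 4 11)(2 14 9 3 10)|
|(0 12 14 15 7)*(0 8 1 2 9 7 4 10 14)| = 20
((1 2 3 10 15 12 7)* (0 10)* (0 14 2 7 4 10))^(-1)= (1 7)(2 14 3)(4 12 15 10)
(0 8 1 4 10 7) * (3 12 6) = (0 8 1 4 10 7)(3 12 6) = [8, 4, 2, 12, 10, 5, 3, 0, 1, 9, 7, 11, 6]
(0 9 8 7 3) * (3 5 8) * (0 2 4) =(0 9 3 2 4)(5 8 7) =[9, 1, 4, 2, 0, 8, 6, 5, 7, 3]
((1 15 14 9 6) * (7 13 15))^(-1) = ((1 7 13 15 14 9 6))^(-1) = (1 6 9 14 15 13 7)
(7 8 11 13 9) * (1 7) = (1 7 8 11 13 9) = [0, 7, 2, 3, 4, 5, 6, 8, 11, 1, 10, 13, 12, 9]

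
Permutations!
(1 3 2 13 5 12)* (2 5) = (1 3 5 12)(2 13) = [0, 3, 13, 5, 4, 12, 6, 7, 8, 9, 10, 11, 1, 2]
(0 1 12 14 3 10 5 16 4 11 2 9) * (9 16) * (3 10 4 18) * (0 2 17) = (0 1 12 14 10 5 9 2 16 18 3 4 11 17) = [1, 12, 16, 4, 11, 9, 6, 7, 8, 2, 5, 17, 14, 13, 10, 15, 18, 0, 3]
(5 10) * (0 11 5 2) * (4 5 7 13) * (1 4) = (0 11 7 13 1 4 5 10 2) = [11, 4, 0, 3, 5, 10, 6, 13, 8, 9, 2, 7, 12, 1]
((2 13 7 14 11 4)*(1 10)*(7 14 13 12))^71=(1 10)(2 12 7 13 14 11 4)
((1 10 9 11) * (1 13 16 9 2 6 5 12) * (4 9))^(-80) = ((1 10 2 6 5 12)(4 9 11 13 16))^(-80) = (16)(1 5 2)(6 10 12)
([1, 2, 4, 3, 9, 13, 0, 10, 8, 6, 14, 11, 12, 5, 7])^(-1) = [6, 0, 1, 3, 2, 13, 9, 14, 8, 4, 7, 11, 12, 5, 10]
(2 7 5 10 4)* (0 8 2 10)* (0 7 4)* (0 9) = (0 8 2 4 10 9)(5 7) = [8, 1, 4, 3, 10, 7, 6, 5, 2, 0, 9]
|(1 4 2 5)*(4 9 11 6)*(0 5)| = |(0 5 1 9 11 6 4 2)| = 8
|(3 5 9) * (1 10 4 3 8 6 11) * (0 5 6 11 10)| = |(0 5 9 8 11 1)(3 6 10 4)| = 12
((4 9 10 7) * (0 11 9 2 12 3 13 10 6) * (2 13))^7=(0 6 9 11)(2 12 3)(4 7 10 13)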